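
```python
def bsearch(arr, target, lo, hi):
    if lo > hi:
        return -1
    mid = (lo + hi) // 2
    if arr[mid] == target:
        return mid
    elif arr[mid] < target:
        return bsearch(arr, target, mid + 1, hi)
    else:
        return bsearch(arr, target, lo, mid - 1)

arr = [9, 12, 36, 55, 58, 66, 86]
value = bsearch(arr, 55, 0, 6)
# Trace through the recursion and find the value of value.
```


bsearch(arr, 55, 0, 6)
lo=0, hi=6, mid=3, arr[mid]=55
arr[3] == 55, found at index 3
= 3


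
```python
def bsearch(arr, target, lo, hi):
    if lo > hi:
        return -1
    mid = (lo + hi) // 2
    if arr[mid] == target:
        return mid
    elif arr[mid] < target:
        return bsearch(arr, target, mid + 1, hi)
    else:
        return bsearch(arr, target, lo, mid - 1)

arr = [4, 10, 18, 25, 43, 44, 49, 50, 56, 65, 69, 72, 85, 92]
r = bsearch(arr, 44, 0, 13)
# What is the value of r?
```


bsearch(arr, 44, 0, 13)
lo=0, hi=13, mid=6, arr[mid]=49
49 > 44, search left half
lo=0, hi=5, mid=2, arr[mid]=18
18 < 44, search right half
lo=3, hi=5, mid=4, arr[mid]=43
43 < 44, search right half
lo=5, hi=5, mid=5, arr[mid]=44
arr[5] == 44, found at index 5
= 5


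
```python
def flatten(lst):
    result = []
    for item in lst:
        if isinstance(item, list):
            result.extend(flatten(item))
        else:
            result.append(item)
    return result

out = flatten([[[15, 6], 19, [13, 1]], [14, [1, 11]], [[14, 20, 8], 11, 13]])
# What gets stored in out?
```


flatten([[[15, 6], 19, [13, 1]], [14, [1, 11]], [[14, 20, 8], 11, 13]])
Processing each element:
  [[15, 6], 19, [13, 1]] is a list -> flatten recursively -> [15, 6, 19, 13, 1]
  [14, [1, 11]] is a list -> flatten recursively -> [14, 1, 11]
  [[14, 20, 8], 11, 13] is a list -> flatten recursively -> [14, 20, 8, 11, 13]
= [15, 6, 19, 13, 1, 14, 1, 11, 14, 20, 8, 11, 13]


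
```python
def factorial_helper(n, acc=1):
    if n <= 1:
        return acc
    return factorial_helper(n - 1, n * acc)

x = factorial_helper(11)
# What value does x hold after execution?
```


factorial_helper(11, 1)
= factorial_helper(10, 11 * 1) = factorial_helper(10, 11)
= factorial_helper(9, 10 * 11) = factorial_helper(9, 110)
= factorial_helper(8, 9 * 110) = factorial_helper(8, 990)
= factorial_helper(7, 8 * 990) = factorial_helper(7, 7920)
= factorial_helper(6, 7 * 7920) = factorial_helper(6, 55440)
= factorial_helper(5, 6 * 55440) = factorial_helper(5, 332640)
= factorial_helper(4, 5 * 332640) = factorial_helper(4, 1663200)
= factorial_helper(3, 4 * 1663200) = factorial_helper(3, 6652800)
= factorial_helper(2, 3 * 6652800) = factorial_helper(2, 19958400)
= factorial_helper(1, 2 * 19958400) = factorial_helper(1, 39916800)
n <= 1, return acc = 39916800


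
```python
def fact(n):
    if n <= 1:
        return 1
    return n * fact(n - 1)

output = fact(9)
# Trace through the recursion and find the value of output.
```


fact(9)
= 9 * fact(8)
= 9 * 8 * fact(7)
= 9 * 8 * 7 * fact(6)
= 9 * 8 * 7 * 6 * fact(5)
= 9 * 8 * 7 * 6 * 5 * fact(4)
= 9 * 8 * 7 * 6 * 5 * 4 * fact(3)
= 9 * 8 * 7 * 6 * 5 * 4 * 3 * fact(2)
= 9 * 8 * 7 * 6 * 5 * 4 * 3 * 2 * fact(1)
= 9 * 8 * 7 * 6 * 5 * 4 * 3 * 2 * 1
= 362880


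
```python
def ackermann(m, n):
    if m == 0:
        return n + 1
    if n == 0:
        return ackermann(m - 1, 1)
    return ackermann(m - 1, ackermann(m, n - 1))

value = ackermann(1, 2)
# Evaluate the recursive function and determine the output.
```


ackermann(1, 2)
= ackermann(0, ackermann(1, 1))
First compute ackermann(1, 1) = 3
= ackermann(0, 3)
= 4


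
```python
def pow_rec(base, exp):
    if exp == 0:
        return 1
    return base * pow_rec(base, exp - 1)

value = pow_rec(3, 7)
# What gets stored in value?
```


pow_rec(3, 7)
= 3 * pow_rec(3, 6)
= 3 * 3 * pow_rec(3, 5)
= 3 * 3 * 3 * pow_rec(3, 4)
= 3 * 3 * 3 * 3 * pow_rec(3, 3)
= 3 * 3 * 3 * 3 * 3 * pow_rec(3, 2)
= 3 * 3 * 3 * 3 * 3 * 3 * pow_rec(3, 1)
= 3 * 3 * 3 * 3 * 3 * 3 * 3 * pow_rec(3, 0)
= 3 * 3 * 3 * 3 * 3 * 3 * 3 * 1
= 2187


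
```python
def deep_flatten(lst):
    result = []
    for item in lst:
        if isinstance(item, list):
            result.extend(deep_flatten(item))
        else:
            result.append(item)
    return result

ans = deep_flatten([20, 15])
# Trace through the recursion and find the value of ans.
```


deep_flatten([20, 15])
Processing each element:
  20 is not a list -> append 20
  15 is not a list -> append 15
= [20, 15]


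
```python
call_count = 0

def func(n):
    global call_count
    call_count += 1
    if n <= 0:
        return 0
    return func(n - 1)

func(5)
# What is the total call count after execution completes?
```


func(5) calls func(4) calls ... calls func(0)
Total calls: 5 + 1 (for base case) = 6


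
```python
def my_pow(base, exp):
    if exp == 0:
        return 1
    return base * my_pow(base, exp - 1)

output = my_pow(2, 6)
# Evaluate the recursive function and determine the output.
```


my_pow(2, 6)
= 2 * my_pow(2, 5)
= 2 * 2 * my_pow(2, 4)
= 2 * 2 * 2 * my_pow(2, 3)
= 2 * 2 * 2 * 2 * my_pow(2, 2)
= 2 * 2 * 2 * 2 * 2 * my_pow(2, 1)
= 2 * 2 * 2 * 2 * 2 * 2 * my_pow(2, 0)
= 2 * 2 * 2 * 2 * 2 * 2 * 1
= 64


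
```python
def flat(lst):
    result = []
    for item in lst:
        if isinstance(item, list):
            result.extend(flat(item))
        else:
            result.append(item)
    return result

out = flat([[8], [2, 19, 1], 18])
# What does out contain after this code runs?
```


flat([[8], [2, 19, 1], 18])
Processing each element:
  [8] is a list -> flat recursively -> [8]
  [2, 19, 1] is a list -> flat recursively -> [2, 19, 1]
  18 is not a list -> append 18
= [8, 2, 19, 1, 18]


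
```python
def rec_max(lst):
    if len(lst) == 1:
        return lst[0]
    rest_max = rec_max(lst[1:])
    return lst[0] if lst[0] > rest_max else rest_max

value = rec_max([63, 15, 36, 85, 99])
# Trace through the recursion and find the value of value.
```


rec_max([63, 15, 36, 85, 99])
= compare 63 with rec_max([15, 36, 85, 99])
= compare 15 with rec_max([36, 85, 99])
= compare 36 with rec_max([85, 99])
= compare 85 with rec_max([99])
Base: rec_max([99]) = 99
compare 85 with 99: max = 99
compare 36 with 99: max = 99
compare 15 with 99: max = 99
compare 63 with 99: max = 99
= 99


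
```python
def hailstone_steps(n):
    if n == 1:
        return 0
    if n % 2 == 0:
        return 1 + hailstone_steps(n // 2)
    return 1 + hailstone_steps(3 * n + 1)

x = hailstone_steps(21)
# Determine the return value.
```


hailstone_steps(21)
21 is odd -> 3*21+1 = 64 -> hailstone_steps(64)
64 is even -> hailstone_steps(32)
32 is even -> hailstone_steps(16)
16 is even -> hailstone_steps(8)
8 is even -> hailstone_steps(4)
4 is even -> hailstone_steps(2)
2 is even -> hailstone_steps(1)
Reached 1 after 7 steps
= 7


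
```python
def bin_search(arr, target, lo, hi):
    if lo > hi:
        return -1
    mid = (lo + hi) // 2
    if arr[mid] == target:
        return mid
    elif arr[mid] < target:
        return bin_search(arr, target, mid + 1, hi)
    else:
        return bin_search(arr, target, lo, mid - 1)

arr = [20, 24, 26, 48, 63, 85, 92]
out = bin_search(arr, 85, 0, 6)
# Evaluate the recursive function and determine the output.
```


bin_search(arr, 85, 0, 6)
lo=0, hi=6, mid=3, arr[mid]=48
48 < 85, search right half
lo=4, hi=6, mid=5, arr[mid]=85
arr[5] == 85, found at index 5
= 5


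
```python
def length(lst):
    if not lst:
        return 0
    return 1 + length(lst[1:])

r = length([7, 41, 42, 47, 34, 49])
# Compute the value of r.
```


length([7, 41, 42, 47, 34, 49])
= 1 + length([41, 42, 47, 34, 49])
= 1 + 1 + length([42, 47, 34, 49])
= 1 + 1 + 1 + length([47, 34, 49])
= 1 + 1 + 1 + 1 + length([34, 49])
= 1 + 1 + 1 + 1 + 1 + length([49])
= 1 + 1 + 1 + 1 + 1 + 1 + length([])
= 1 + 1 + 1 + 1 + 1 + 1 + 0
= 6


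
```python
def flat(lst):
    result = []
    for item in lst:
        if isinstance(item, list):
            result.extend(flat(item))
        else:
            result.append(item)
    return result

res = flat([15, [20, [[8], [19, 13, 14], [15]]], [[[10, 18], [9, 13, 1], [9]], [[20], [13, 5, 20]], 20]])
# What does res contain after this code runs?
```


flat([15, [20, [[8], [19, 13, 14], [15]]], [[[10, 18], [9, 13, 1], [9]], [[20], [13, 5, 20]], 20]])
Processing each element:
  15 is not a list -> append 15
  [20, [[8], [19, 13, 14], [15]]] is a list -> flat recursively -> [20, 8, 19, 13, 14, 15]
  [[[10, 18], [9, 13, 1], [9]], [[20], [13, 5, 20]], 20] is a list -> flat recursively -> [10, 18, 9, 13, 1, 9, 20, 13, 5, 20, 20]
= [15, 20, 8, 19, 13, 14, 15, 10, 18, 9, 13, 1, 9, 20, 13, 5, 20, 20]


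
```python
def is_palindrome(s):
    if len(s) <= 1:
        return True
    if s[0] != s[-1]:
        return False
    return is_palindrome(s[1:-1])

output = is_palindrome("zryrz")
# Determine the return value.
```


is_palindrome("zryrz")
"zryrz": s[0]='z' == s[-1]='z' -> is_palindrome("ryr")
"ryr": s[0]='r' == s[-1]='r' -> is_palindrome("y")
"y": len <= 1 -> True
= True


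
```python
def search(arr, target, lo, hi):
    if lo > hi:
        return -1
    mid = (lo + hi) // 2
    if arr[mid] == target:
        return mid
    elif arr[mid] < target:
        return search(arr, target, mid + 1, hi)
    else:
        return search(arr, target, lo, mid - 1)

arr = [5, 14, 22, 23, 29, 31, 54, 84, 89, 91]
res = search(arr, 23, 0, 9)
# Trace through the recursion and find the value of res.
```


search(arr, 23, 0, 9)
lo=0, hi=9, mid=4, arr[mid]=29
29 > 23, search left half
lo=0, hi=3, mid=1, arr[mid]=14
14 < 23, search right half
lo=2, hi=3, mid=2, arr[mid]=22
22 < 23, search right half
lo=3, hi=3, mid=3, arr[mid]=23
arr[3] == 23, found at index 3
= 3


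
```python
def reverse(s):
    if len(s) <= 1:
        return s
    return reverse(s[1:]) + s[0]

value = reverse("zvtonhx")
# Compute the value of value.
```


reverse("zvtonhx")
= reverse("vtonhx") + "z"
= reverse("tonhx") + "v" + "z"
= reverse("onhx") + "t" + "v" + "z"
= reverse("nhx") + "o" + "t" + "v" + "z"
= reverse("hx") + "n" + "o" + "t" + "v" + "z"
= reverse("x") + "h" + "n" + "o" + "t" + "v" + "z"
= "x" + "h" + "n" + "o" + "t" + "v" + "z"
= "xhnotvz"


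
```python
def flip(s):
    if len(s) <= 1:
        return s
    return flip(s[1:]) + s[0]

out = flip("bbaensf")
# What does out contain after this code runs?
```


flip("bbaensf")
= flip("baensf") + "b"
= flip("aensf") + "b" + "b"
= flip("ensf") + "a" + "b" + "b"
= flip("nsf") + "e" + "a" + "b" + "b"
= flip("sf") + "n" + "e" + "a" + "b" + "b"
= flip("f") + "s" + "n" + "e" + "a" + "b" + "b"
= "f" + "s" + "n" + "e" + "a" + "b" + "b"
= "fsneabb"


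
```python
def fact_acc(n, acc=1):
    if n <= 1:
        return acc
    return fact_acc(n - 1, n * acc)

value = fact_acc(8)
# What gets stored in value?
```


fact_acc(8, 1)
= fact_acc(7, 8 * 1) = fact_acc(7, 8)
= fact_acc(6, 7 * 8) = fact_acc(6, 56)
= fact_acc(5, 6 * 56) = fact_acc(5, 336)
= fact_acc(4, 5 * 336) = fact_acc(4, 1680)
= fact_acc(3, 4 * 1680) = fact_acc(3, 6720)
= fact_acc(2, 3 * 6720) = fact_acc(2, 20160)
= fact_acc(1, 2 * 20160) = fact_acc(1, 40320)
n <= 1, return acc = 40320


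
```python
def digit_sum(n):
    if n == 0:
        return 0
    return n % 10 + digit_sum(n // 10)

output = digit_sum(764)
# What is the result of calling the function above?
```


digit_sum(764)
= 4 + digit_sum(76)
= 4 + 6 + digit_sum(7)
= 4 + 6 + 7 + digit_sum(0)
= 4 + 6 + 7 + 0
= 17


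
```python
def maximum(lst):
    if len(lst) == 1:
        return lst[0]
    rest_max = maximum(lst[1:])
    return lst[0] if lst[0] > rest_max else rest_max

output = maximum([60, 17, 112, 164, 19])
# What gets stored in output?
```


maximum([60, 17, 112, 164, 19])
= compare 60 with maximum([17, 112, 164, 19])
= compare 17 with maximum([112, 164, 19])
= compare 112 with maximum([164, 19])
= compare 164 with maximum([19])
Base: maximum([19]) = 19
compare 164 with 19: max = 164
compare 112 with 164: max = 164
compare 17 with 164: max = 164
compare 60 with 164: max = 164
= 164


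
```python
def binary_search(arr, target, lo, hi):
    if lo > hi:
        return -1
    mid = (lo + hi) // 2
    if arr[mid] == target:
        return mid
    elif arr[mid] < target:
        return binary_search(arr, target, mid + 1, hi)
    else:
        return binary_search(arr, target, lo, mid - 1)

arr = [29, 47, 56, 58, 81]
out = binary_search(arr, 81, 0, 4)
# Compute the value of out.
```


binary_search(arr, 81, 0, 4)
lo=0, hi=4, mid=2, arr[mid]=56
56 < 81, search right half
lo=3, hi=4, mid=3, arr[mid]=58
58 < 81, search right half
lo=4, hi=4, mid=4, arr[mid]=81
arr[4] == 81, found at index 4
= 4


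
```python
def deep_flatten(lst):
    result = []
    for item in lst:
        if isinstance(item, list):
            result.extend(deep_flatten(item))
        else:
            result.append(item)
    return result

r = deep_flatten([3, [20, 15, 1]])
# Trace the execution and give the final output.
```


deep_flatten([3, [20, 15, 1]])
Processing each element:
  3 is not a list -> append 3
  [20, 15, 1] is a list -> deep_flatten recursively -> [20, 15, 1]
= [3, 20, 15, 1]


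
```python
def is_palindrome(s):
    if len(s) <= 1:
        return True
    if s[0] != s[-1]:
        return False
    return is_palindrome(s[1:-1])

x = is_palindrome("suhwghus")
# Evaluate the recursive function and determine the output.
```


is_palindrome("suhwghus")
"suhwghus": s[0]='s' == s[-1]='s' -> is_palindrome("uhwghu")
"uhwghu": s[0]='u' == s[-1]='u' -> is_palindrome("hwgh")
"hwgh": s[0]='h' == s[-1]='h' -> is_palindrome("wg")
"wg": s[0]='w' != s[-1]='g' -> False
= False


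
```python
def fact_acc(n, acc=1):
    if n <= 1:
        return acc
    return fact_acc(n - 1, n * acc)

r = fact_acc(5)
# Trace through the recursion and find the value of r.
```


fact_acc(5, 1)
= fact_acc(4, 5 * 1) = fact_acc(4, 5)
= fact_acc(3, 4 * 5) = fact_acc(3, 20)
= fact_acc(2, 3 * 20) = fact_acc(2, 60)
= fact_acc(1, 2 * 60) = fact_acc(1, 120)
n <= 1, return acc = 120


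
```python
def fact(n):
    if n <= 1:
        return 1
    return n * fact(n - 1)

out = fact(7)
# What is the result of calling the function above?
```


fact(7)
= 7 * fact(6)
= 7 * 6 * fact(5)
= 7 * 6 * 5 * fact(4)
= 7 * 6 * 5 * 4 * fact(3)
= 7 * 6 * 5 * 4 * 3 * fact(2)
= 7 * 6 * 5 * 4 * 3 * 2 * fact(1)
= 7 * 6 * 5 * 4 * 3 * 2 * 1
= 5040


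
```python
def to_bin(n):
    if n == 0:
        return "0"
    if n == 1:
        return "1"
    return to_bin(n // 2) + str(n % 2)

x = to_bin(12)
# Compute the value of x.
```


to_bin(12)
= to_bin(6) + "0"
= to_bin(3) + "0" + "0"
= to_bin(1) + "1" + "0" + "0"
= "1" + "1" + "0" + "0"
= "1100"


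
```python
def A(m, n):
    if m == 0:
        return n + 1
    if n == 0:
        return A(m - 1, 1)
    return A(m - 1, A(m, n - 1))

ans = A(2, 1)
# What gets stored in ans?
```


A(2, 1)
= A(1, A(2, 0))
First compute A(2, 0) = 3
= A(1, 3)
= 5


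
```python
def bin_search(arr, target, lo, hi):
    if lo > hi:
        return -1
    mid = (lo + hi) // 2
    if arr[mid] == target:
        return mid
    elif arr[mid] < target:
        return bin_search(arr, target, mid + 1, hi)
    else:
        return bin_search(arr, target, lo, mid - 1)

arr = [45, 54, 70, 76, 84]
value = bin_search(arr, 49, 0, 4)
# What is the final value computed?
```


bin_search(arr, 49, 0, 4)
lo=0, hi=4, mid=2, arr[mid]=70
70 > 49, search left half
lo=0, hi=1, mid=0, arr[mid]=45
45 < 49, search right half
lo=1, hi=1, mid=1, arr[mid]=54
54 > 49, search left half
lo > hi, target not found, return -1
= -1


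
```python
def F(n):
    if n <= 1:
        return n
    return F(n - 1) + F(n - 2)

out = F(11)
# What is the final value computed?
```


F(11)
= F(10) + F(9)
= (F(9) + F(8)) + F(9)
Computing bottom-up: F(0)=0, F(1)=1, F(2)=1, F(3)=2, F(4)=3, F(5)=5, F(6)=8, F(7)=13, F(8)=21, F(9)=34, F(10)=55, F(11)=89
= 89


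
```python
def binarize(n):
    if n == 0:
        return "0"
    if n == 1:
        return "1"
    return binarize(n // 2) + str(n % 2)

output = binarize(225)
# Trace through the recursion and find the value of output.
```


binarize(225)
= binarize(112) + "1"
= binarize(56) + "0" + "1"
= binarize(28) + "0" + "0" + "1"
= binarize(14) + "0" + "0" + "0" + "1"
= binarize(7) + "0" + "0" + "0" + "0" + "1"
= binarize(3) + "1" + "0" + "0" + "0" + "0" + "1"
= binarize(1) + "1" + "1" + "0" + "0" + "0" + "0" + "1"
= "1" + "1" + "1" + "0" + "0" + "0" + "0" + "1"
= "11100001"


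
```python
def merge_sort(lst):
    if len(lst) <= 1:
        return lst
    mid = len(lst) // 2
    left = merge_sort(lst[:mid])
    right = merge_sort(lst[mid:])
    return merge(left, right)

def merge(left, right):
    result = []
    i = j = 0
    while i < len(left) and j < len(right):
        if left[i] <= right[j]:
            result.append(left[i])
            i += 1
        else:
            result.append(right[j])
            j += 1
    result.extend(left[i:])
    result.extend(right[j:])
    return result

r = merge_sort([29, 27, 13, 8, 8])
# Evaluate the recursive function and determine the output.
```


merge_sort([29, 27, 13, 8, 8])
Split into [29, 27] and [13, 8, 8]
Left sorted: [27, 29]
Right sorted: [8, 8, 13]
Merge [27, 29] and [8, 8, 13]
= [8, 8, 13, 27, 29]


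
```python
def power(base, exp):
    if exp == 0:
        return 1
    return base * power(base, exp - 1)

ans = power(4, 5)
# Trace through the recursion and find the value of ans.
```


power(4, 5)
= 4 * power(4, 4)
= 4 * 4 * power(4, 3)
= 4 * 4 * 4 * power(4, 2)
= 4 * 4 * 4 * 4 * power(4, 1)
= 4 * 4 * 4 * 4 * 4 * power(4, 0)
= 4 * 4 * 4 * 4 * 4 * 1
= 1024


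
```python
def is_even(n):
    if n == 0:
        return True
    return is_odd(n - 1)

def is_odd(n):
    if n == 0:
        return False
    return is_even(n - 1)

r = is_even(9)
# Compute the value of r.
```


is_even(9)
= is_odd(8)
= is_even(7)
= is_odd(6)
= is_even(5)
= is_odd(4)
= is_even(3)
= is_odd(2)
= is_even(1)
= is_odd(0)
n == 0: return False
= False


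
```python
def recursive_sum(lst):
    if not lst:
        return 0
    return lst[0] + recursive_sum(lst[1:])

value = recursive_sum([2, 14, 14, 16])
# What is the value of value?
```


recursive_sum([2, 14, 14, 16])
= 2 + recursive_sum([14, 14, 16])
= 2 + 14 + recursive_sum([14, 16])
= 2 + 14 + 14 + recursive_sum([16])
= 2 + 14 + 14 + 16 + recursive_sum([])
= 2 + 14 + 14 + 16 + 0
= 46


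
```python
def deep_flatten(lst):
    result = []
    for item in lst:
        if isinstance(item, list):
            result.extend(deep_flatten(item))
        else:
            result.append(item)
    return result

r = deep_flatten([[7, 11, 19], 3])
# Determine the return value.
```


deep_flatten([[7, 11, 19], 3])
Processing each element:
  [7, 11, 19] is a list -> deep_flatten recursively -> [7, 11, 19]
  3 is not a list -> append 3
= [7, 11, 19, 3]


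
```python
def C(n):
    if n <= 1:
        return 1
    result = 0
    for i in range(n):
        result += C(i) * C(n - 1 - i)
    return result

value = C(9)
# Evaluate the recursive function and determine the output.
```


C(9)
= sum of C(i) * C(9-1-i) for i in 0..8
First compute sub-values bottom-up:
  C(0) = 1, C(1) = 1
  C(2) = 1*1 + 1*1 = 2
  C(3) = 1*2 + 1*1 + 2*1 = 5
  C(4) = 1*5 + 1*2 + 2*1 + 5*1 = 14
  C(5) = 1*14 + 1*5 + 2*2 + 5*1 + 14*1 = 42
  C(6) = 1*42 + 1*14 + 2*5 + 5*2 + 14*1 + 42*1 = 132
  C(7) = 1*132 + 1*42 + 2*14 + 5*5 + 14*2 + 42*1 + 132*1 = 429
  C(8) = 1*429 + 1*132 + 2*42 + 5*14 + 14*5 + 42*2 + 132*1 + 429*1 = 1430
Now C(9):
  C(0)*C(8) = 1*1430 = 1430
  C(1)*C(7) = 1*429 = 429
  C(2)*C(6) = 2*132 = 264
  C(3)*C(5) = 5*42 = 210
  C(4)*C(4) = 14*14 = 196
  C(5)*C(3) = 42*5 = 210
  C(6)*C(2) = 132*2 = 264
  C(7)*C(1) = 429*1 = 429
  C(8)*C(0) = 1430*1 = 1430
= 1430 + 429 + 264 + 210 + 196 + 210 + 264 + 429 + 1430
= 4862


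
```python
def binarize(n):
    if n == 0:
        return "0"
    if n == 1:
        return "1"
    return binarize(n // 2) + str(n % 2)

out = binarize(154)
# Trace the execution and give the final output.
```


binarize(154)
= binarize(77) + "0"
= binarize(38) + "1" + "0"
= binarize(19) + "0" + "1" + "0"
= binarize(9) + "1" + "0" + "1" + "0"
= binarize(4) + "1" + "1" + "0" + "1" + "0"
= binarize(2) + "0" + "1" + "1" + "0" + "1" + "0"
= binarize(1) + "0" + "0" + "1" + "1" + "0" + "1" + "0"
= "1" + "0" + "0" + "1" + "1" + "0" + "1" + "0"
= "10011010"


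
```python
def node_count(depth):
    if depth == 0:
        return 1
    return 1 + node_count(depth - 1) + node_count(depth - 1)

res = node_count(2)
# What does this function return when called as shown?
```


node_count(2)
= 1 + node_count(1) + node_count(1)
= 1 + 2 * node_count(1)
node_count(k) = 2^(k+1) - 1
node_count(0) = 1
node_count(1) = 3
node_count(2) = 7
node_count(2) = 2^3 - 1 = 7


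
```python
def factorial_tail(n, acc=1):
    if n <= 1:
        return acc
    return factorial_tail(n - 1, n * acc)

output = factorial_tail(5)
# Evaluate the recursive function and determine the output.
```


factorial_tail(5, 1)
= factorial_tail(4, 5 * 1) = factorial_tail(4, 5)
= factorial_tail(3, 4 * 5) = factorial_tail(3, 20)
= factorial_tail(2, 3 * 20) = factorial_tail(2, 60)
= factorial_tail(1, 2 * 60) = factorial_tail(1, 120)
n <= 1, return acc = 120


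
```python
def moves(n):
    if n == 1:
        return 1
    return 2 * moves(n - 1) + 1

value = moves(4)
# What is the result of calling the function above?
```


moves(4)
= 2 * moves(3) + 1
= 2 * (2 * moves(2) + 1) + 1
= 2 * (2 * (2 * moves(1) + 1) + 1) + 1
Now compute bottom-up:
moves(1) = 1
moves(2) = 2 * 1 + 1 = 3
moves(3) = 2 * 3 + 1 = 7
moves(4) = 2 * 7 + 1 = 15
= 15


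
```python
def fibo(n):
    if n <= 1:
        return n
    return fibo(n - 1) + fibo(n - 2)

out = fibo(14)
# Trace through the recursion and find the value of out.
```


fibo(14)
= fibo(13) + fibo(12)
= (fibo(12) + fibo(11)) + fibo(12)
Computing bottom-up: fibo(0)=0, fibo(1)=1, fibo(2)=1, fibo(3)=2, fibo(4)=3, fibo(5)=5, fibo(6)=8, fibo(7)=13, fibo(8)=21, fibo(9)=34, fibo(10)=55, fibo(11)=89, fibo(12)=144, fibo(13)=233, fibo(14)=377
= 377


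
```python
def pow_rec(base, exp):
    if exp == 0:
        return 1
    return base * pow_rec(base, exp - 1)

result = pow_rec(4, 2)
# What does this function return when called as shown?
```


pow_rec(4, 2)
= 4 * pow_rec(4, 1)
= 4 * 4 * pow_rec(4, 0)
= 4 * 4 * 1
= 16


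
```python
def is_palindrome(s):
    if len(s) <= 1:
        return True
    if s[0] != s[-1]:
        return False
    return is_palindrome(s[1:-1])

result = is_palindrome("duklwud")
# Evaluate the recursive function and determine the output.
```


is_palindrome("duklwud")
"duklwud": s[0]='d' == s[-1]='d' -> is_palindrome("uklwu")
"uklwu": s[0]='u' == s[-1]='u' -> is_palindrome("klw")
"klw": s[0]='k' != s[-1]='w' -> False
= False


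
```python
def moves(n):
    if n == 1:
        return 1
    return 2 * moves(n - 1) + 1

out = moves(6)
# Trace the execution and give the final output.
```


moves(6)
= 2 * moves(5) + 1
= 2 * (2 * moves(4) + 1) + 1
= 2 * (2 * (2 * moves(3) + 1) + 1) + 1
= 2 * (2 * (2 * (2 * moves(2) + 1) + 1) + 1) + 1
= 2 * (2 * (2 * (2 * (2 * moves(1) + 1) + 1) + 1) + 1) + 1
Now compute bottom-up:
moves(1) = 1
moves(2) = 2 * 1 + 1 = 3
moves(3) = 2 * 3 + 1 = 7
moves(4) = 2 * 7 + 1 = 15
moves(5) = 2 * 15 + 1 = 31
moves(6) = 2 * 31 + 1 = 63
= 63


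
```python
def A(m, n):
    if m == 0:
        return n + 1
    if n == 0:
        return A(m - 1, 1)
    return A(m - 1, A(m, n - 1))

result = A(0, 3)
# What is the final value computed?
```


A(0, 3)
m == 0: return 3 + 1 = 4
= 4


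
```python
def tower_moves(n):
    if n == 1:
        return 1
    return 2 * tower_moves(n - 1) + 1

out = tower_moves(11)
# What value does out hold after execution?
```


tower_moves(11)
= 2 * tower_moves(10) + 1
= 2 * (2 * tower_moves(9) + 1) + 1
= 2 * (2 * (2 * tower_moves(8) + 1) + 1) + 1
= 2 * (2 * (2 * (2 * tower_moves(7) + 1) + 1) + 1) + 1
= 2 * (2 * (2 * (2 * (2 * tower_moves(6) + 1) + 1) + 1) + 1) + 1
= 2 * (2 * (2 * (2 * (2 * (2 * tower_moves(5) + 1) + 1) + 1) + 1) + 1) + 1
= 2 * (2 * (2 * (2 * (2 * (2 * (2 * tower_moves(4) + 1) + 1) + 1) + 1) + 1) + 1) + 1
= 2 * (2 * (2 * (2 * (2 * (2 * (2 * (2 * tower_moves(3) + 1) + 1) + 1) + 1) + 1) + 1) + 1) + 1
= 2 * (2 * (2 * (2 * (2 * (2 * (2 * (2 * (2 * tower_moves(2) + 1) + 1) + 1) + 1) + 1) + 1) + 1) + 1) + 1
= 2 * (2 * (2 * (2 * (2 * (2 * (2 * (2 * (2 * (2 * tower_moves(1) + 1) + 1) + 1) + 1) + 1) + 1) + 1) + 1) + 1) + 1
Now compute bottom-up:
tower_moves(1) = 1
tower_moves(2) = 2 * 1 + 1 = 3
tower_moves(3) = 2 * 3 + 1 = 7
tower_moves(4) = 2 * 7 + 1 = 15
tower_moves(5) = 2 * 15 + 1 = 31
tower_moves(6) = 2 * 31 + 1 = 63
tower_moves(7) = 2 * 63 + 1 = 127
tower_moves(8) = 2 * 127 + 1 = 255
tower_moves(9) = 2 * 255 + 1 = 511
tower_moves(10) = 2 * 511 + 1 = 1023
tower_moves(11) = 2 * 1023 + 1 = 2047
= 2047


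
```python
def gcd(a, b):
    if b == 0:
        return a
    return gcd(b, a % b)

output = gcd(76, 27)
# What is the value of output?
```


gcd(76, 27)
= gcd(27, 76 % 27) = gcd(27, 22)
= gcd(22, 27 % 22) = gcd(22, 5)
= gcd(5, 22 % 5) = gcd(5, 2)
= gcd(2, 5 % 2) = gcd(2, 1)
= gcd(1, 2 % 1) = gcd(1, 0)
b == 0, return a = 1


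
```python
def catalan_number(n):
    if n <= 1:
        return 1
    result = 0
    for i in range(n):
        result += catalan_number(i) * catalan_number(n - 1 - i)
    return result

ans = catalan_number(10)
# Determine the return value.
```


catalan_number(10)
= sum of catalan_number(i) * catalan_number(10-1-i) for i in 0..9
First compute sub-values bottom-up:
  catalan_number(0) = 1, catalan_number(1) = 1
  catalan_number(2) = 1*1 + 1*1 = 2
  catalan_number(3) = 1*2 + 1*1 + 2*1 = 5
  catalan_number(4) = 1*5 + 1*2 + 2*1 + 5*1 = 14
  catalan_number(5) = 1*14 + 1*5 + 2*2 + 5*1 + 14*1 = 42
  catalan_number(6) = 1*42 + 1*14 + 2*5 + 5*2 + 14*1 + 42*1 = 132
  catalan_number(7) = 1*132 + 1*42 + 2*14 + 5*5 + 14*2 + 42*1 + 132*1 = 429
  catalan_number(8) = 1*429 + 1*132 + 2*42 + 5*14 + 14*5 + 42*2 + 132*1 + 429*1 = 1430
  catalan_number(9) = 1*1430 + 1*429 + 2*132 + 5*42 + 14*14 + 42*5 + 132*2 + 429*1 + 1430*1 = 4862
Now catalan_number(10):
  catalan_number(0)*catalan_number(9) = 1*4862 = 4862
  catalan_number(1)*catalan_number(8) = 1*1430 = 1430
  catalan_number(2)*catalan_number(7) = 2*429 = 858
  catalan_number(3)*catalan_number(6) = 5*132 = 660
  catalan_number(4)*catalan_number(5) = 14*42 = 588
  catalan_number(5)*catalan_number(4) = 42*14 = 588
  catalan_number(6)*catalan_number(3) = 132*5 = 660
  catalan_number(7)*catalan_number(2) = 429*2 = 858
  catalan_number(8)*catalan_number(1) = 1430*1 = 1430
  catalan_number(9)*catalan_number(0) = 4862*1 = 4862
= 4862 + 1430 + 858 + 660 + 588 + 588 + 660 + 858 + 1430 + 4862
= 16796


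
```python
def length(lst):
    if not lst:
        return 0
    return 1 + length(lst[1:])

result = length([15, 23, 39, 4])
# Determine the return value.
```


length([15, 23, 39, 4])
= 1 + length([23, 39, 4])
= 1 + 1 + length([39, 4])
= 1 + 1 + 1 + length([4])
= 1 + 1 + 1 + 1 + length([])
= 1 + 1 + 1 + 1 + 0
= 4


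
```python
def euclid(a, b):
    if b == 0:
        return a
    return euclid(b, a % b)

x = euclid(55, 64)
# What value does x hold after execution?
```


euclid(55, 64)
= euclid(64, 55 % 64) = euclid(64, 55)
= euclid(55, 64 % 55) = euclid(55, 9)
= euclid(9, 55 % 9) = euclid(9, 1)
= euclid(1, 9 % 1) = euclid(1, 0)
b == 0, return a = 1


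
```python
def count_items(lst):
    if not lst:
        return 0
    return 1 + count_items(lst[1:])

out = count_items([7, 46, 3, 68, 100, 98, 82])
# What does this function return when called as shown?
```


count_items([7, 46, 3, 68, 100, 98, 82])
= 1 + count_items([46, 3, 68, 100, 98, 82])
= 1 + 1 + count_items([3, 68, 100, 98, 82])
= 1 + 1 + 1 + count_items([68, 100, 98, 82])
= 1 + 1 + 1 + 1 + count_items([100, 98, 82])
= 1 + 1 + 1 + 1 + 1 + count_items([98, 82])
= 1 + 1 + 1 + 1 + 1 + 1 + count_items([82])
= 1 + 1 + 1 + 1 + 1 + 1 + 1 + count_items([])
= 1 + 1 + 1 + 1 + 1 + 1 + 1 + 0
= 7


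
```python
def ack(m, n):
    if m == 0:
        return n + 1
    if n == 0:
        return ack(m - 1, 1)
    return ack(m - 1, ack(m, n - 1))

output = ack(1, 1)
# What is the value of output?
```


ack(1, 1)
= ack(0, ack(1, 0))
First compute ack(1, 0) = 2
= ack(0, 2)
= 3


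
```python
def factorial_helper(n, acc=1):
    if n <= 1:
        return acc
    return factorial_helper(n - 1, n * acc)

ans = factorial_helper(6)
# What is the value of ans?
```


factorial_helper(6, 1)
= factorial_helper(5, 6 * 1) = factorial_helper(5, 6)
= factorial_helper(4, 5 * 6) = factorial_helper(4, 30)
= factorial_helper(3, 4 * 30) = factorial_helper(3, 120)
= factorial_helper(2, 3 * 120) = factorial_helper(2, 360)
= factorial_helper(1, 2 * 360) = factorial_helper(1, 720)
n <= 1, return acc = 720


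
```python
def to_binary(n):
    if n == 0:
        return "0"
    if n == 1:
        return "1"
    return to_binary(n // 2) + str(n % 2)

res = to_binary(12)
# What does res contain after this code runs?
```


to_binary(12)
= to_binary(6) + "0"
= to_binary(3) + "0" + "0"
= to_binary(1) + "1" + "0" + "0"
= "1" + "1" + "0" + "0"
= "1100"


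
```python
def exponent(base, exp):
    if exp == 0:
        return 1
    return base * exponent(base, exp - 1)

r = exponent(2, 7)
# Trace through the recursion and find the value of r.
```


exponent(2, 7)
= 2 * exponent(2, 6)
= 2 * 2 * exponent(2, 5)
= 2 * 2 * 2 * exponent(2, 4)
= 2 * 2 * 2 * 2 * exponent(2, 3)
= 2 * 2 * 2 * 2 * 2 * exponent(2, 2)
= 2 * 2 * 2 * 2 * 2 * 2 * exponent(2, 1)
= 2 * 2 * 2 * 2 * 2 * 2 * 2 * exponent(2, 0)
= 2 * 2 * 2 * 2 * 2 * 2 * 2 * 1
= 128


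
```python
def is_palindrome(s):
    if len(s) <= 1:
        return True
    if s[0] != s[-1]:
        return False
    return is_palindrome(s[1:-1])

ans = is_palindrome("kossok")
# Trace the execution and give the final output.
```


is_palindrome("kossok")
"kossok": s[0]='k' == s[-1]='k' -> is_palindrome("osso")
"osso": s[0]='o' == s[-1]='o' -> is_palindrome("ss")
"ss": s[0]='s' == s[-1]='s' -> is_palindrome("")
"": len <= 1 -> True
= True


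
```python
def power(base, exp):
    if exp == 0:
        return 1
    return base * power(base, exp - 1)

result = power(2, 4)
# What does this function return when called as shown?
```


power(2, 4)
= 2 * power(2, 3)
= 2 * 2 * power(2, 2)
= 2 * 2 * 2 * power(2, 1)
= 2 * 2 * 2 * 2 * power(2, 0)
= 2 * 2 * 2 * 2 * 1
= 16


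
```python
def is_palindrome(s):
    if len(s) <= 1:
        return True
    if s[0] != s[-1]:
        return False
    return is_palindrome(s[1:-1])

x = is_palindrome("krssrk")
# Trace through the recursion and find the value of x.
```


is_palindrome("krssrk")
"krssrk": s[0]='k' == s[-1]='k' -> is_palindrome("rssr")
"rssr": s[0]='r' == s[-1]='r' -> is_palindrome("ss")
"ss": s[0]='s' == s[-1]='s' -> is_palindrome("")
"": len <= 1 -> True
= True


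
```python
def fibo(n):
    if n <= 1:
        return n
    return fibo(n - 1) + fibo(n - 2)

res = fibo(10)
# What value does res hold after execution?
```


fibo(10)
= fibo(9) + fibo(8)
= (fibo(8) + fibo(7)) + fibo(8)
Computing bottom-up: fibo(0)=0, fibo(1)=1, fibo(2)=1, fibo(3)=2, fibo(4)=3, fibo(5)=5, fibo(6)=8, fibo(7)=13, fibo(8)=21, fibo(9)=34, fibo(10)=55
= 55


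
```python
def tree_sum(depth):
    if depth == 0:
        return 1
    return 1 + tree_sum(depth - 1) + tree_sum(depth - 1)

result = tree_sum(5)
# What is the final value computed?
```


tree_sum(5)
= 1 + tree_sum(4) + tree_sum(4)
= 1 + 2 * tree_sum(4)
tree_sum(k) = 2^(k+1) - 1
tree_sum(0) = 1
tree_sum(1) = 3
tree_sum(2) = 7
tree_sum(3) = 15
tree_sum(4) = 31
tree_sum(5) = 2^6 - 1 = 63


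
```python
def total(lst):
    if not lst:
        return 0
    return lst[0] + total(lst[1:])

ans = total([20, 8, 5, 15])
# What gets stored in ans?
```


total([20, 8, 5, 15])
= 20 + total([8, 5, 15])
= 20 + 8 + total([5, 15])
= 20 + 8 + 5 + total([15])
= 20 + 8 + 5 + 15 + total([])
= 20 + 8 + 5 + 15 + 0
= 48


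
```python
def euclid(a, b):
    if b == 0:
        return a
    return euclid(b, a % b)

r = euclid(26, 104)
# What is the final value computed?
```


euclid(26, 104)
= euclid(104, 26 % 104) = euclid(104, 26)
= euclid(26, 104 % 26) = euclid(26, 0)
b == 0, return a = 26


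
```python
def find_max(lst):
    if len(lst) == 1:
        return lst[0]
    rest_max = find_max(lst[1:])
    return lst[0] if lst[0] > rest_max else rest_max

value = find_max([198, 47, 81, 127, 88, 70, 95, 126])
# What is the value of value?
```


find_max([198, 47, 81, 127, 88, 70, 95, 126])
= compare 198 with find_max([47, 81, 127, 88, 70, 95, 126])
= compare 47 with find_max([81, 127, 88, 70, 95, 126])
= compare 81 with find_max([127, 88, 70, 95, 126])
= compare 127 with find_max([88, 70, 95, 126])
= compare 88 with find_max([70, 95, 126])
= compare 70 with find_max([95, 126])
= compare 95 with find_max([126])
Base: find_max([126]) = 126
compare 95 with 126: max = 126
compare 70 with 126: max = 126
compare 88 with 126: max = 126
compare 127 with 126: max = 127
compare 81 with 127: max = 127
compare 47 with 127: max = 127
compare 198 with 127: max = 198
= 198


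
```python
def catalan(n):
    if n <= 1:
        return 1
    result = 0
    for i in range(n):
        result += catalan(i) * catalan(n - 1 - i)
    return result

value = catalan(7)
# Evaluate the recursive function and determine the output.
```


catalan(7)
= sum of catalan(i) * catalan(7-1-i) for i in 0..6
First compute sub-values bottom-up:
  catalan(0) = 1, catalan(1) = 1
  catalan(2) = 1*1 + 1*1 = 2
  catalan(3) = 1*2 + 1*1 + 2*1 = 5
  catalan(4) = 1*5 + 1*2 + 2*1 + 5*1 = 14
  catalan(5) = 1*14 + 1*5 + 2*2 + 5*1 + 14*1 = 42
  catalan(6) = 1*42 + 1*14 + 2*5 + 5*2 + 14*1 + 42*1 = 132
Now catalan(7):
  catalan(0)*catalan(6) = 1*132 = 132
  catalan(1)*catalan(5) = 1*42 = 42
  catalan(2)*catalan(4) = 2*14 = 28
  catalan(3)*catalan(3) = 5*5 = 25
  catalan(4)*catalan(2) = 14*2 = 28
  catalan(5)*catalan(1) = 42*1 = 42
  catalan(6)*catalan(0) = 132*1 = 132
= 132 + 42 + 28 + 25 + 28 + 42 + 132
= 429


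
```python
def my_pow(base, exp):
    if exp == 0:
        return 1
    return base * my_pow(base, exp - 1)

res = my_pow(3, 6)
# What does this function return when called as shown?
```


my_pow(3, 6)
= 3 * my_pow(3, 5)
= 3 * 3 * my_pow(3, 4)
= 3 * 3 * 3 * my_pow(3, 3)
= 3 * 3 * 3 * 3 * my_pow(3, 2)
= 3 * 3 * 3 * 3 * 3 * my_pow(3, 1)
= 3 * 3 * 3 * 3 * 3 * 3 * my_pow(3, 0)
= 3 * 3 * 3 * 3 * 3 * 3 * 1
= 729


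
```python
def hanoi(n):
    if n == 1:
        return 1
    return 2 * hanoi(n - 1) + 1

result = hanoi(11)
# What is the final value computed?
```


hanoi(11)
= 2 * hanoi(10) + 1
= 2 * (2 * hanoi(9) + 1) + 1
= 2 * (2 * (2 * hanoi(8) + 1) + 1) + 1
= 2 * (2 * (2 * (2 * hanoi(7) + 1) + 1) + 1) + 1
= 2 * (2 * (2 * (2 * (2 * hanoi(6) + 1) + 1) + 1) + 1) + 1
= 2 * (2 * (2 * (2 * (2 * (2 * hanoi(5) + 1) + 1) + 1) + 1) + 1) + 1
= 2 * (2 * (2 * (2 * (2 * (2 * (2 * hanoi(4) + 1) + 1) + 1) + 1) + 1) + 1) + 1
= 2 * (2 * (2 * (2 * (2 * (2 * (2 * (2 * hanoi(3) + 1) + 1) + 1) + 1) + 1) + 1) + 1) + 1
= 2 * (2 * (2 * (2 * (2 * (2 * (2 * (2 * (2 * hanoi(2) + 1) + 1) + 1) + 1) + 1) + 1) + 1) + 1) + 1
= 2 * (2 * (2 * (2 * (2 * (2 * (2 * (2 * (2 * (2 * hanoi(1) + 1) + 1) + 1) + 1) + 1) + 1) + 1) + 1) + 1) + 1
Now compute bottom-up:
hanoi(1) = 1
hanoi(2) = 2 * 1 + 1 = 3
hanoi(3) = 2 * 3 + 1 = 7
hanoi(4) = 2 * 7 + 1 = 15
hanoi(5) = 2 * 15 + 1 = 31
hanoi(6) = 2 * 31 + 1 = 63
hanoi(7) = 2 * 63 + 1 = 127
hanoi(8) = 2 * 127 + 1 = 255
hanoi(9) = 2 * 255 + 1 = 511
hanoi(10) = 2 * 511 + 1 = 1023
hanoi(11) = 2 * 1023 + 1 = 2047
= 2047


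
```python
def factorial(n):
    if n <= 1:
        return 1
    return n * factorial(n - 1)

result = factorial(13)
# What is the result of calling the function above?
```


factorial(13)
= 13 * factorial(12)
= 13 * 12 * factorial(11)
= 13 * 12 * 11 * factorial(10)
= 13 * 12 * 11 * 10 * factorial(9)
= 13 * 12 * 11 * 10 * 9 * factorial(8)
= 13 * 12 * 11 * 10 * 9 * 8 * factorial(7)
= 13 * 12 * 11 * 10 * 9 * 8 * 7 * factorial(6)
= 13 * 12 * 11 * 10 * 9 * 8 * 7 * 6 * factorial(5)
= 13 * 12 * 11 * 10 * 9 * 8 * 7 * 6 * 5 * factorial(4)
= 13 * 12 * 11 * 10 * 9 * 8 * 7 * 6 * 5 * 4 * factorial(3)
= 13 * 12 * 11 * 10 * 9 * 8 * 7 * 6 * 5 * 4 * 3 * factorial(2)
= 13 * 12 * 11 * 10 * 9 * 8 * 7 * 6 * 5 * 4 * 3 * 2 * factorial(1)
= 13 * 12 * 11 * 10 * 9 * 8 * 7 * 6 * 5 * 4 * 3 * 2 * 1
= 6227020800


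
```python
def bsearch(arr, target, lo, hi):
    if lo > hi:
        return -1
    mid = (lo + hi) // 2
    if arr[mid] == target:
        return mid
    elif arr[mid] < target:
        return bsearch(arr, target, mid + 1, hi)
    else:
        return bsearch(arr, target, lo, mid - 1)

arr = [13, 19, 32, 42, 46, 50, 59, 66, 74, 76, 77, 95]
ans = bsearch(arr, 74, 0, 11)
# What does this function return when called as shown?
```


bsearch(arr, 74, 0, 11)
lo=0, hi=11, mid=5, arr[mid]=50
50 < 74, search right half
lo=6, hi=11, mid=8, arr[mid]=74
arr[8] == 74, found at index 8
= 8


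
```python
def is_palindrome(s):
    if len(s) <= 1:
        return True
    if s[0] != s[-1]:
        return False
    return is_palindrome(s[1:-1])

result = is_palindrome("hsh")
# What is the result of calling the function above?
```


is_palindrome("hsh")
"hsh": s[0]='h' == s[-1]='h' -> is_palindrome("s")
"s": len <= 1 -> True
= True


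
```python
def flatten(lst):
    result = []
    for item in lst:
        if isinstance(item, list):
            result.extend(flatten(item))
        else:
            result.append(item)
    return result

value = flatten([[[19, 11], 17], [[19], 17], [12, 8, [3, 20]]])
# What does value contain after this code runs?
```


flatten([[[19, 11], 17], [[19], 17], [12, 8, [3, 20]]])
Processing each element:
  [[19, 11], 17] is a list -> flatten recursively -> [19, 11, 17]
  [[19], 17] is a list -> flatten recursively -> [19, 17]
  [12, 8, [3, 20]] is a list -> flatten recursively -> [12, 8, 3, 20]
= [19, 11, 17, 19, 17, 12, 8, 3, 20]


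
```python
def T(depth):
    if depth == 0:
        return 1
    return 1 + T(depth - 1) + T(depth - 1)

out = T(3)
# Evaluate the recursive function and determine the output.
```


T(3)
= 1 + T(2) + T(2)
= 1 + 2 * T(2)
T(k) = 2^(k+1) - 1
T(0) = 1
T(1) = 3
T(2) = 7
T(3) = 15
T(3) = 2^4 - 1 = 15


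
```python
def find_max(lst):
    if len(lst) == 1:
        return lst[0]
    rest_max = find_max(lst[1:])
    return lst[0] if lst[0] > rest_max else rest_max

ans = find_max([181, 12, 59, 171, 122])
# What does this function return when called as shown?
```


find_max([181, 12, 59, 171, 122])
= compare 181 with find_max([12, 59, 171, 122])
= compare 12 with find_max([59, 171, 122])
= compare 59 with find_max([171, 122])
= compare 171 with find_max([122])
Base: find_max([122]) = 122
compare 171 with 122: max = 171
compare 59 with 171: max = 171
compare 12 with 171: max = 171
compare 181 with 171: max = 181
= 181


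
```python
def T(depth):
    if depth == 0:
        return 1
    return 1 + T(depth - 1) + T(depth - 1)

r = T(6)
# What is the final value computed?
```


T(6)
= 1 + T(5) + T(5)
= 1 + 2 * T(5)
T(k) = 2^(k+1) - 1
T(0) = 1
T(1) = 3
T(2) = 7
T(3) = 15
T(4) = 31
T(6) = 2^7 - 1 = 127


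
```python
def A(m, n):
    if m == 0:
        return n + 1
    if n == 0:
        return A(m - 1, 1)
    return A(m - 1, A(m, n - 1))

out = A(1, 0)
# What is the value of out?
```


A(1, 0)
n == 0: return A(0, 1)
= A(0, 1) = 2
= 2


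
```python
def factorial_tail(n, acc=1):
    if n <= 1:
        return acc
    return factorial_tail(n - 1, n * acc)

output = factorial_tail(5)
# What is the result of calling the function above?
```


factorial_tail(5, 1)
= factorial_tail(4, 5 * 1) = factorial_tail(4, 5)
= factorial_tail(3, 4 * 5) = factorial_tail(3, 20)
= factorial_tail(2, 3 * 20) = factorial_tail(2, 60)
= factorial_tail(1, 2 * 60) = factorial_tail(1, 120)
n <= 1, return acc = 120


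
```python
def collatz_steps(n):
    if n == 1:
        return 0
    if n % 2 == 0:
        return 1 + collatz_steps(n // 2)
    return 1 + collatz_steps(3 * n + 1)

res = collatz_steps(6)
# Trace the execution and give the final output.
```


collatz_steps(6)
6 is even -> collatz_steps(3)
3 is odd -> 3*3+1 = 10 -> collatz_steps(10)
10 is even -> collatz_steps(5)
5 is odd -> 3*5+1 = 16 -> collatz_steps(16)
16 is even -> collatz_steps(8)
8 is even -> collatz_steps(4)
4 is even -> collatz_steps(2)
2 is even -> collatz_steps(1)
Reached 1 after 8 steps
= 8
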